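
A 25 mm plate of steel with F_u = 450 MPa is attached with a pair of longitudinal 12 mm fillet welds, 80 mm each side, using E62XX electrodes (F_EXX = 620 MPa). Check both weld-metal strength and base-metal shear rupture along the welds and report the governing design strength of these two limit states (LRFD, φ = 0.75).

t_e = 0.707 × 12 = 8.484 mm; L = 160 mm.
Weld metal: φR_n = 0.75 × 0.6 × 620 × 8.484 × 160 × 10⁻³ = 378.7 kN.
Base metal (shear rupture): φR_n = 0.75 × 0.6 × 450 × 25 × 160 × 10⁻³ = 810 kN.
Governing: weld metal.

φR_n ≈ 379 kN (weld metal governs)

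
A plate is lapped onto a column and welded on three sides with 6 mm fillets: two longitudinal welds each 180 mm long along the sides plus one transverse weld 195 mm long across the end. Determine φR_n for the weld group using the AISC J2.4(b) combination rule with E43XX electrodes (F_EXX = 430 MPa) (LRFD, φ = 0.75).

φR_n ≈ 491 kN

t_e = 0.707 × 6 = 4.242 mm.
R_nwl = 0.6 × 430 × 4.242 × 360 × 10⁻³ = 394 kN (longitudinal, 2 welds).
R_nwt = 0.6 × 430 × 4.242 × 195 × 10⁻³ = 213.4 kN (transverse, base value).
(i) R_nwl + R_nwt = 607.4 kN; (ii) 0.85 R_nwl + 1.5 R_nwt = 655 kN.
R_n = max = 655 kN [governs: (ii)]; φR_n = 491.3 kN.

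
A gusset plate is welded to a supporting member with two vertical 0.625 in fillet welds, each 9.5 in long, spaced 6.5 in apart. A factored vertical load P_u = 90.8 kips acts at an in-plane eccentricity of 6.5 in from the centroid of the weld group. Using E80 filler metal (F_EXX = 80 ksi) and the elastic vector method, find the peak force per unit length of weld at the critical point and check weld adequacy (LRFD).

Total weld length L_w = 19 in. Treat welds as unit-width lines.
Polar moment about centroid: J = 2[d³/12 + d(b/2)²] = 2[9.5³/12 + 9.5×3.25²] = 343.6 in³.
Direct shear f_v = P/L_w = 90.8 / 19 = 4.779 kip/in (vertical).
Torsion M = P·e = 90.8 × 6.5 = 590.2 kip·in.
Critical point at (x, y) = (3.25, 4.75) from centroid. f_tx = M·y/J = 8.159 kip/in; f_ty = M·x/J = 5.583 kip/in.
Resultant f_max = √[f_tx² + (f_v + f_ty)²] = √[8.159² + (4.779 + 5.583)²] = 13.19 kip/in.
Capacity per unit length: φr_n = 0.75 × 0.6 × 80 × (0.707 × 0.625) = 15.91 kip/in.
13.19 ≤ 15.91 → adequate.

f_max ≈ 13.2 kip/in; adequate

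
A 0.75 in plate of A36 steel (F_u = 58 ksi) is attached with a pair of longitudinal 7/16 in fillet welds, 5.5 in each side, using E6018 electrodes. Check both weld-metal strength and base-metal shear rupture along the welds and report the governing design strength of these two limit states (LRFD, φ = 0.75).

φR_n ≈ 91.9 kip (weld metal governs)

E60XX → F_EXX = 60 ksi.
t_e = 0.707 × 0.4375 = 0.3093 in; L = 11 in.
Weld metal: φR_n = 0.75 × 0.6 × 60 × 0.3093 × 11 = 91.87 kip.
Base metal (shear rupture): φR_n = 0.75 × 0.6 × 58 × 0.75 × 11 = 215.3 kip.
Governing: weld metal.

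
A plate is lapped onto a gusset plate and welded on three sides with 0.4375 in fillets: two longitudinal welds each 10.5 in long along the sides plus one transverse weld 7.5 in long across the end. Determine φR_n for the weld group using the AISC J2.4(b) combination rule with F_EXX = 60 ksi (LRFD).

t_e = 0.707 × 0.4375 = 0.3093 in.
R_nwl = 0.6 × 60 × 0.3093 × 21 = 233.8 kip (longitudinal, 2 welds).
R_nwt = 0.6 × 60 × 0.3093 × 7.5 = 83.51 kip (transverse, base value).
(i) R_nwl + R_nwt = 317.4 kip; (ii) 0.85 R_nwl + 1.5 R_nwt = 324 kip.
R_n = max = 324 kip [governs: (ii)]; φR_n = 243 kip.

φR_n ≈ 243 kip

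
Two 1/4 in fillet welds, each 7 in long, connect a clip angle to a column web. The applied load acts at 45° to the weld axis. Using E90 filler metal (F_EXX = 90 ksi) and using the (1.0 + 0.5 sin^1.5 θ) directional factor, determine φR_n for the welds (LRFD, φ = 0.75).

t_e = 0.707 × 0.25 = 0.1767 in; A_we = 0.1767 × 14 = 2.474 in².
Directional factor: 1.0 + 0.5 sin^1.5(45°) = 1.297.
F_nw = 0.6 × 90 × 1.297 = 70.05 ksi.
φR_n = 0.75 × 70.05 × 2.474 = 130 kip.

φR_n ≈ 130 kip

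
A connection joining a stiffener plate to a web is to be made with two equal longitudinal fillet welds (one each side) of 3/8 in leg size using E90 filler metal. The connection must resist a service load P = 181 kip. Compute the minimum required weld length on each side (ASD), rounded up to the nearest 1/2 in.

L = 13 in on each side

E90XX → F_EXX = 90 ksi.
Throat t_e = 0.707 × 0.375 = 0.2651 in.
r_n/Ω = (0.6 × 90 × 0.2651) / 2.0 = 7.158 kip/in.
L_req = P / (r_n/Ω) = 181 / 7.158 = 25.29 in total.
Per side: 25.29 / 2 = 12.64 in.
Round up → use L = 13 in on each side.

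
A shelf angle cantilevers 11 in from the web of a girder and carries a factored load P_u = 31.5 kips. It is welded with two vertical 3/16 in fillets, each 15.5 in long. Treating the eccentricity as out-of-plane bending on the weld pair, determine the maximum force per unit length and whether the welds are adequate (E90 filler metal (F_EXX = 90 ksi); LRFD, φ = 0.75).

L_w = 2 × 15.5 = 31 in; section modulus (unit throat) S = 2 × L²/6 = 80.08 in².
Direct shear f_v = P/L_w = 31.5/31 = 1.016 kip/in.
Moment M = P × e = 31.5 × 11 = 346.5 kip·in; bending f_b = M/S = 4.327 kip/in.
f_max = √(f_v² + f_b²) = √(1.016² + 4.327²) = 4.444 kip/in.
φr_n = 0.75 × 0.6 × 90 × (0.707 × 0.1875) = 5.369 kip/in → adequate.

f_max ≈ 4.44 kip/in; adequate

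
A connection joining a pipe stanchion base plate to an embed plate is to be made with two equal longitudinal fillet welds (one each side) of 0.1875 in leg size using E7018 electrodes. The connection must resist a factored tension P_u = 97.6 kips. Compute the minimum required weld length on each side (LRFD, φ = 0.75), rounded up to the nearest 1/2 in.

L = 12 in on each side

E70XX → F_EXX = 70 ksi.
Throat t_e = 0.707 × 0.1875 = 0.1326 in.
φr_n = 0.75 × 0.6 × 70 × 0.1326 = 4.176 kips/in.
L_req = P_u / φr_n = 97.6 / 4.176 = 23.37 in total.
Per side: 23.37 / 2 = 11.69 in.
Round up → use L = 12 in on each side.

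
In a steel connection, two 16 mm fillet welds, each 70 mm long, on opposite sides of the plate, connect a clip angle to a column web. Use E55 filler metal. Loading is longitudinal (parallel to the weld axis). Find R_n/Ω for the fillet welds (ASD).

E55XX → F_EXX = 550 MPa.
Effective throat t_e = 0.707 × 16 = 11.31 mm.
Total length L = 140 mm; A_we = 11.31 × 140 = 1584 mm².
F_nw = 0.6 F_EXX = 0.6 × 550 = 330 MPa.
R_n = 330 × 1584 × 10⁻³ = 522.6 kN; R_n/Ω = 522.6/2.0 = 261.3 kN.

R_n/Ω ≈ 261 kN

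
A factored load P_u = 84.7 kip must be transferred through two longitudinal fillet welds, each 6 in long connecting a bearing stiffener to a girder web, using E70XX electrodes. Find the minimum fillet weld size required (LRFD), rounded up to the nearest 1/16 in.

E70XX → F_EXX = 70 ksi.
Total weld length L = 12 in.
Required throat t_e = P_u / (φ × 0.6 F_EXX × L) = 84.7 / (0.75 × 0.6 × 70 × 12) = 0.2241 in.
Required leg w = t_e / 0.707 = 0.3169 in → use 3/8 in.

w = 3/8 in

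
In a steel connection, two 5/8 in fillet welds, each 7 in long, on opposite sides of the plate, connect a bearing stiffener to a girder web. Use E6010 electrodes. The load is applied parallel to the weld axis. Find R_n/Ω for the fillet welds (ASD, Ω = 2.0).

R_n/Ω ≈ 111 kips

E60XX → F_EXX = 60 ksi.
Effective throat t_e = 0.707 × 0.625 = 0.4419 in.
Total length L = 14 in; A_we = 0.4419 × 14 = 6.186 in².
F_nw = 0.6 F_EXX = 0.6 × 60 = 36 ksi.
R_n = 36 × 6.186 = 222.7 kips; R_n/Ω = 222.7/2.0 = 111.4 kips.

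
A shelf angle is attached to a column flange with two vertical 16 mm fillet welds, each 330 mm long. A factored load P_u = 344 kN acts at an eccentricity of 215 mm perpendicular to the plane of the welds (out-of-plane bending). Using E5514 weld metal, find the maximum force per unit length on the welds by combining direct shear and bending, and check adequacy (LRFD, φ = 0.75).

f_max ≈ 2100 N/mm; adequate

E55XX → F_EXX = 550 MPa.
L_w = 2 × 330 = 660 mm; section modulus (unit throat) S = 2 × L²/6 = 36300 mm².
Direct shear f_v = P/L_w = 344×10³/660 = 521.2 N/mm.
Moment M = P × e = 344×10³ × 215 = 73960000 N·mm; bending f_b = M/S = 2037 N/mm.
f_max = √(f_v² + f_b²) = √(521.2² + 2037²) = 2103 N/mm.
φr_n = 0.75 × 0.6 × 550 × (0.707 × 16) = 2800 N/mm → adequate.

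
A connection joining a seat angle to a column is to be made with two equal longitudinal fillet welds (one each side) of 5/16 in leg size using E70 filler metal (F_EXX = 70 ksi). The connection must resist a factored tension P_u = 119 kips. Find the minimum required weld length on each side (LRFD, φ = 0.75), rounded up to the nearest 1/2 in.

L = 9 in on each side

Throat t_e = 0.707 × 0.3125 = 0.2209 in.
φr_n = 0.75 × 0.6 × 70 × 0.2209 = 6.96 kips/in.
L_req = P_u / φr_n = 119 / 6.96 = 17.1 in total.
Per side: 17.1 / 2 = 8.549 in.
Round up → use L = 9 in on each side.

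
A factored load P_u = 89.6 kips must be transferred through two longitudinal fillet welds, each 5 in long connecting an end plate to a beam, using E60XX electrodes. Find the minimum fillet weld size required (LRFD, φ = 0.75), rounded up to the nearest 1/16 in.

E60XX → F_EXX = 60 ksi.
Total weld length L = 10 in.
Required throat t_e = P_u / (φ × 0.6 F_EXX × L) = 89.6 / (0.75 × 0.6 × 60 × 10) = 0.3319 in.
Required leg w = t_e / 0.707 = 0.4694 in → use 1/2 in.

w = 1/2 in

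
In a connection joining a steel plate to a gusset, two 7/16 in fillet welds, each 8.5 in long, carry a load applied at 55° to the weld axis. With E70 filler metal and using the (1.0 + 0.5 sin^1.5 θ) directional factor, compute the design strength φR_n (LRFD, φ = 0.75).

φR_n ≈ 227 kips

E70XX → F_EXX = 70 ksi.
t_e = 0.707 × 0.4375 = 0.3093 in; A_we = 0.3093 × 17 = 5.258 in².
Directional factor: 1.0 + 0.5 sin^1.5(55°) = 1.371.
F_nw = 0.6 × 70 × 1.371 = 57.57 ksi.
φR_n = 0.75 × 57.57 × 5.258 = 227 kips.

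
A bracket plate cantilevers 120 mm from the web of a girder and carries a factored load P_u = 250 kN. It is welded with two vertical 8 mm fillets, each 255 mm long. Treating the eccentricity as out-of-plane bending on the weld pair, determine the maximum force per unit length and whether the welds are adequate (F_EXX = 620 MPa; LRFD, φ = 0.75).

f_max ≈ 1470 N/mm; adequate

L_w = 2 × 255 = 510 mm; section modulus (unit throat) S = 2 × L²/6 = 21680 mm².
Direct shear f_v = P/L_w = 250×10³/510 = 490.2 N/mm.
Moment M = P × e = 250×10³ × 120 = 30000000 N·mm; bending f_b = M/S = 1384 N/mm.
f_max = √(f_v² + f_b²) = √(490.2² + 1384²) = 1468 N/mm.
φr_n = 0.75 × 0.6 × 620 × (0.707 × 8) = 1578 N/mm → adequate.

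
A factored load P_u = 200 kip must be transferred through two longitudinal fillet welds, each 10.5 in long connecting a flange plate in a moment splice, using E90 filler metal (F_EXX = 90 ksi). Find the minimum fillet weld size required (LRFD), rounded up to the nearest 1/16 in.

w = 3/8 in

Total weld length L = 21 in.
Required throat t_e = P_u / (φ × 0.6 F_EXX × L) = 200 / (0.75 × 0.6 × 90 × 21) = 0.2352 in.
Required leg w = t_e / 0.707 = 0.3326 in → use 3/8 in.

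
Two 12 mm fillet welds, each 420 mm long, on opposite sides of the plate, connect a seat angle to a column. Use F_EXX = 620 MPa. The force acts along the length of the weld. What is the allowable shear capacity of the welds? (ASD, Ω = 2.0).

R_n/Ω ≈ 1330 kN

Effective throat t_e = 0.707 × 12 = 8.484 mm.
Total length L = 840 mm; A_we = 8.484 × 840 = 7127 mm².
F_nw = 0.6 F_EXX = 0.6 × 620 = 372 MPa.
R_n = 372 × 7127 × 10⁻³ = 2651 kN; R_n/Ω = 2651/2.0 = 1326 kN.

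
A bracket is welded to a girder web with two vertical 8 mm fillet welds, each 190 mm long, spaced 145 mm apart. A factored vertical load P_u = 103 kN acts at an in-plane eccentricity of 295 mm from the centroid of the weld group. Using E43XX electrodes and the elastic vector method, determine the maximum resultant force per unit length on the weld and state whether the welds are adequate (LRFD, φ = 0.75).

E43XX → F_EXX = 430 MPa.
Total weld length L_w = 380 mm. Treat welds as unit-width lines.
Polar moment about centroid: J = 2[d³/12 + d(b/2)²] = 2[190³/12 + 190×72.5²] = 3141000 mm³.
Direct shear f_v = P/L_w = 103×10³ / 380 = 271.1 N/mm (vertical).
Torsion M = P·e = 103×10³ × 295 = 30385000 N·mm.
Critical point at (x, y) = (72.5, 95) from centroid. f_tx = M·y/J = 919.1 N/mm; f_ty = M·x/J = 701.4 N/mm.
Resultant f_max = √[f_tx² + (f_v + f_ty)²] = √[919.1² + (271.1 + 701.4)²] = 1338 N/mm.
Capacity per unit length: φr_n = 0.75 × 0.6 × 430 × (0.707 × 8) = 1094 N/mm.
1338 > 1094 → NOT adequate.

f_max ≈ 1340 N/mm; NOT adequate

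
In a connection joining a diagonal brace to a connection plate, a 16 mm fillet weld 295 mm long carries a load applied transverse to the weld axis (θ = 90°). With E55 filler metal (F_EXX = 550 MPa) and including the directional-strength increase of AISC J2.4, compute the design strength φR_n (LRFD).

t_e = 0.707 × 16 = 11.31 mm; A_we = 11.31 × 295 = 3337 mm².
Directional factor: 1.0 + 0.5 sin^1.5(90°) = 1.5.
F_nw = 0.6 × 550 × 1.5 = 495 MPa.
φR_n = 0.75 × 495 × 3337 × 10⁻³ = 1239 kN.

φR_n ≈ 1240 kN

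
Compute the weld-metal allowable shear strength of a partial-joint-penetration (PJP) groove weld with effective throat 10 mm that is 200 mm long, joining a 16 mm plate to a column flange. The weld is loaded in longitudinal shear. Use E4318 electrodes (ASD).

R_n/Ω ≈ 258 kN

E43XX → F_EXX = 430 MPa.
Effective throat (given) t_e = 10 mm.
A_we = 10 × 200 = 2000 mm².
F_nw = 0.6 F_EXX = 258 MPa.
R_n/Ω = (258 × 2000) / 2.0 × 10⁻³ = 258 kN.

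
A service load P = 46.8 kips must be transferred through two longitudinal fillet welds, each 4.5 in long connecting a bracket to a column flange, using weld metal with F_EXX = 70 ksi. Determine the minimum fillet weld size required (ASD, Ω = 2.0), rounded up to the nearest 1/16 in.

Total weld length L = 9 in.
Required throat t_e = P × Ω / (0.6 F_EXX × L) = 46.8 × 2.0 / (0.6 × 70 × 9) = 0.2476 in.
Required leg w = t_e / 0.707 = 0.3502 in → use 3/8 in.

w = 3/8 in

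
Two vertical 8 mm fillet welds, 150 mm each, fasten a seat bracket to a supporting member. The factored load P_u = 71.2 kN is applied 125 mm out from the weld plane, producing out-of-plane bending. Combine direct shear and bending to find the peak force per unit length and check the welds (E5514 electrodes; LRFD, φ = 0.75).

E55XX → F_EXX = 550 MPa.
L_w = 2 × 150 = 300 mm; section modulus (unit throat) S = 2 × L²/6 = 7500 mm².
Direct shear f_v = P/L_w = 71.2×10³/300 = 237.3 N/mm.
Moment M = P × e = 71.2×10³ × 125 = 8900000 N·mm; bending f_b = M/S = 1187 N/mm.
f_max = √(f_v² + f_b²) = √(237.3² + 1187²) = 1210 N/mm.
φr_n = 0.75 × 0.6 × 550 × (0.707 × 8) = 1400 N/mm → adequate.

f_max ≈ 1210 N/mm; adequate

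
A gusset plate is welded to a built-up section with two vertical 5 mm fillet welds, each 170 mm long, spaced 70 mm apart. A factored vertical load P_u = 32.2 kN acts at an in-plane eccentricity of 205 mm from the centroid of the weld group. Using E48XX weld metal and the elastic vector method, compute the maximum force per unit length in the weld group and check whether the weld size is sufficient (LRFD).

E48XX → F_EXX = 480 MPa.
Total weld length L_w = 340 mm. Treat welds as unit-width lines.
Polar moment about centroid: J = 2[d³/12 + d(b/2)²] = 2[170³/12 + 170×35²] = 1235000 mm³.
Direct shear f_v = P/L_w = 32.2×10³ / 340 = 94.71 N/mm (vertical).
Torsion M = P·e = 32.2×10³ × 205 = 6601000 N·mm.
Critical point at (x, y) = (35, 85) from centroid. f_tx = M·y/J = 454.2 N/mm; f_ty = M·x/J = 187 N/mm.
Resultant f_max = √[f_tx² + (f_v + f_ty)²] = √[454.2² + (94.71 + 187)²] = 534.5 N/mm.
Capacity per unit length: φr_n = 0.75 × 0.6 × 480 × (0.707 × 5) = 763.6 N/mm.
534.5 ≤ 763.6 → adequate.

f_max ≈ 534 N/mm; adequate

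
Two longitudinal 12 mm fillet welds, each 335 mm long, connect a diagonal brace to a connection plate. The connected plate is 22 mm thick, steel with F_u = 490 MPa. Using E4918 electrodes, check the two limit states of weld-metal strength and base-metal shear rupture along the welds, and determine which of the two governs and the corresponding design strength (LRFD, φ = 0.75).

φR_n ≈ 1250 kN (weld metal governs)

E49XX → F_EXX = 490 MPa.
t_e = 0.707 × 12 = 8.484 mm; L = 670 mm.
Weld metal: φR_n = 0.75 × 0.6 × 490 × 8.484 × 670 × 10⁻³ = 1253 kN.
Base metal (shear rupture): φR_n = 0.75 × 0.6 × 490 × 22 × 670 × 10⁻³ = 3250 kN.
Governing: weld metal.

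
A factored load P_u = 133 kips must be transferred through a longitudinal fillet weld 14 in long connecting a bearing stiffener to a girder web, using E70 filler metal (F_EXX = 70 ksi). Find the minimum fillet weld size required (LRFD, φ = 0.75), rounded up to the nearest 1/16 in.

Total weld length L = 14 in.
Required throat t_e = P_u / (φ × 0.6 F_EXX × L) = 133 / (0.75 × 0.6 × 70 × 14) = 0.3016 in.
Required leg w = t_e / 0.707 = 0.4266 in → use 7/16 in.

w = 7/16 in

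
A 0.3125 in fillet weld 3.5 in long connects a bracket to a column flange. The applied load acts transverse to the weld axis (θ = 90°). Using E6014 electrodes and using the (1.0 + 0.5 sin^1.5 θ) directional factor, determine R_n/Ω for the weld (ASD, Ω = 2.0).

E60XX → F_EXX = 60 ksi.
t_e = 0.707 × 0.3125 = 0.2209 in; A_we = 0.2209 × 3.5 = 0.7733 in².
Directional factor: 1.0 + 0.5 sin^1.5(90°) = 1.5.
F_nw = 0.6 × 60 × 1.5 = 54 ksi.
R_n/Ω = (54 × 0.7733) / 2.0 = 20.88 kips.

R_n/Ω ≈ 20.9 kips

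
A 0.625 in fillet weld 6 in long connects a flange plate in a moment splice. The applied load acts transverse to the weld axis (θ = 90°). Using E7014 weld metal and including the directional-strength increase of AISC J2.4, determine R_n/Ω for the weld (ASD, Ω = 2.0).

E70XX → F_EXX = 70 ksi.
t_e = 0.707 × 0.625 = 0.4419 in; A_we = 0.4419 × 6 = 2.651 in².
Directional factor: 1.0 + 0.5 sin^1.5(90°) = 1.5.
F_nw = 0.6 × 70 × 1.5 = 63 ksi.
R_n/Ω = (63 × 2.651) / 2.0 = 83.51 kips.

R_n/Ω ≈ 83.5 kips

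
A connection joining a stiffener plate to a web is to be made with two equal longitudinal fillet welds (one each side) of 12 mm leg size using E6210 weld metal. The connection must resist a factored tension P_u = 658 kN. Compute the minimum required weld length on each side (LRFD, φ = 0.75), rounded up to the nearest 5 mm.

L = 140 mm on each side

E62XX → F_EXX = 620 MPa.
Throat t_e = 0.707 × 12 = 8.484 mm.
φr_n = 0.75 × 0.6 × 620 × 8.484 × 10⁻³ = 2.367 kN/mm.
L_req = P_u / φr_n = 658 / 2.367 = 278 mm total.
Per side: 278 / 2 = 139 mm.
Round up → use L = 140 mm on each side.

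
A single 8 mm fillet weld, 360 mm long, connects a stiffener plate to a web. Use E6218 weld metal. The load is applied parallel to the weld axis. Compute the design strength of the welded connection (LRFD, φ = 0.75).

E62XX → F_EXX = 620 MPa.
Effective throat t_e = 0.707 × 8 = 5.656 mm.
Total length L = 360 mm; A_we = 5.656 × 360 = 2036 mm².
F_nw = 0.6 F_EXX = 0.6 × 620 = 372 MPa.
φR_n = 0.75 × 372 × 2036 × 10⁻³ = 568.1 kN.

φR_n ≈ 568 kN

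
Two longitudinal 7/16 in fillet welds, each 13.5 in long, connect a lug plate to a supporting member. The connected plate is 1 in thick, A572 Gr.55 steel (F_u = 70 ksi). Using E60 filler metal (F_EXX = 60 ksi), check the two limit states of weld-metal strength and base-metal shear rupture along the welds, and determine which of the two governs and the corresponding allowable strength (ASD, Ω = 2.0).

R_n/Ω ≈ 150 kip (weld metal governs)

t_e = 0.707 × 0.4375 = 0.3093 in; L = 27 in.
Weld metal: R_n/Ω = (1/2.0) × 0.6 × 60 × 0.3093 × 27 = 150.3 kip.
Base metal (shear rupture): R_n/Ω = (1/2.0) × 0.6 × 70 × 1 × 27 = 567 kip.
Governing: weld metal.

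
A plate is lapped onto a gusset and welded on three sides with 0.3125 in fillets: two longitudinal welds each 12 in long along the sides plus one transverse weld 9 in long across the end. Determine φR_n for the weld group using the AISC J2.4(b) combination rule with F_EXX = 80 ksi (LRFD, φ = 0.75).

φR_n ≈ 270 kips

t_e = 0.707 × 0.3125 = 0.2209 in.
R_nwl = 0.6 × 80 × 0.2209 × 24 = 254.5 kips (longitudinal, 2 welds).
R_nwt = 0.6 × 80 × 0.2209 × 9 = 95.44 kips (transverse, base value).
(i) R_nwl + R_nwt = 350 kips; (ii) 0.85 R_nwl + 1.5 R_nwt = 359.5 kips.
R_n = max = 359.5 kips [governs: (ii)]; φR_n = 269.6 kips.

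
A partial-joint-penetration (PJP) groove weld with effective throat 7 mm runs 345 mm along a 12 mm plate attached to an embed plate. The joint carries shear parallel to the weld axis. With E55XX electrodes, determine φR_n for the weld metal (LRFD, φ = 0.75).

φR_n ≈ 598 kN

E55XX → F_EXX = 550 MPa.
Effective throat (given) t_e = 7 mm.
A_we = 7 × 345 = 2415 mm².
F_nw = 0.6 F_EXX = 330 MPa.
φR_n = 0.75 × 330 × 2415 × 10⁻³ = 597.7 kN.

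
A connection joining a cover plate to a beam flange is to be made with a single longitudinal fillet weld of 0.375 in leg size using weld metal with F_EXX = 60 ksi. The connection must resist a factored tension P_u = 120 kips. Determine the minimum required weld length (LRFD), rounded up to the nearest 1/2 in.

Throat t_e = 0.707 × 0.375 = 0.2651 in.
φr_n = 0.75 × 0.6 × 60 × 0.2651 = 7.158 kips/in.
L_req = P_u / φr_n = 120 / 7.158 = 16.76 in total.
Round up → use L = 17 in.

L = 17 in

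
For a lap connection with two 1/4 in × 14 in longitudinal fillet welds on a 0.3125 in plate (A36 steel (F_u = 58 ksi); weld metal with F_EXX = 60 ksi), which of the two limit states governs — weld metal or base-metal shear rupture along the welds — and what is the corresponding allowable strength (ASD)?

R_n/Ω ≈ 89.1 kips (weld metal governs)

t_e = 0.707 × 0.25 = 0.1767 in; L = 28 in.
Weld metal: R_n/Ω = (1/2.0) × 0.6 × 60 × 0.1767 × 28 = 89.08 kips.
Base metal (shear rupture): R_n/Ω = (1/2.0) × 0.6 × 58 × 0.3125 × 28 = 152.2 kips.
Governing: weld metal.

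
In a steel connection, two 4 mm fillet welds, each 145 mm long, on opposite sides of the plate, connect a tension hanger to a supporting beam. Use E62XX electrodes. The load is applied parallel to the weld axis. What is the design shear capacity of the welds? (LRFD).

φR_n ≈ 229 kN

E62XX → F_EXX = 620 MPa.
Effective throat t_e = 0.707 × 4 = 2.828 mm.
Total length L = 290 mm; A_we = 2.828 × 290 = 820.1 mm².
F_nw = 0.6 F_EXX = 0.6 × 620 = 372 MPa.
φR_n = 0.75 × 372 × 820.1 × 10⁻³ = 228.8 kN.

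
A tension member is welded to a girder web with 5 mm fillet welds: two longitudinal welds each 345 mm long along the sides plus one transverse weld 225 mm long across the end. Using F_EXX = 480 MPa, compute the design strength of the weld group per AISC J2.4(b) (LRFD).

t_e = 0.707 × 5 = 3.535 mm.
R_nwl = 0.6 × 480 × 3.535 × 690 × 10⁻³ = 702.5 kN (longitudinal, 2 welds).
R_nwt = 0.6 × 480 × 3.535 × 225 × 10⁻³ = 229.1 kN (transverse, base value).
(i) R_nwl + R_nwt = 931.5 kN; (ii) 0.85 R_nwl + 1.5 R_nwt = 940.7 kN.
R_n = max = 940.7 kN [governs: (ii)]; φR_n = 705.5 kN.

φR_n ≈ 706 kN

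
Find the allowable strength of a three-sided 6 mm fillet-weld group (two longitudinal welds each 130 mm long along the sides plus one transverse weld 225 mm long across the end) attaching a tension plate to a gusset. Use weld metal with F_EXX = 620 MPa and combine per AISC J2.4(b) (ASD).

R_n/Ω ≈ 441 kN

t_e = 0.707 × 6 = 4.242 mm.
R_nwl = 0.6 × 620 × 4.242 × 260 × 10⁻³ = 410.3 kN (longitudinal, 2 welds).
R_nwt = 0.6 × 620 × 4.242 × 225 × 10⁻³ = 355.1 kN (transverse, base value).
(i) R_nwl + R_nwt = 765.3 kN; (ii) 0.85 R_nwl + 1.5 R_nwt = 881.3 kN.
R_n = max = 881.3 kN [governs: (ii)]; R_n/Ω = 440.7 kN.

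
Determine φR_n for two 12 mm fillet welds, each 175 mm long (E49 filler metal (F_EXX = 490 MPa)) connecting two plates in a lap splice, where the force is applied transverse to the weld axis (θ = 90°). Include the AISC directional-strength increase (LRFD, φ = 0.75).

t_e = 0.707 × 12 = 8.484 mm; A_we = 8.484 × 350 = 2969 mm².
Directional factor: 1.0 + 0.5 sin^1.5(90°) = 1.5.
F_nw = 0.6 × 490 × 1.5 = 441 MPa.
φR_n = 0.75 × 441 × 2969 × 10⁻³ = 982.1 kN.

φR_n ≈ 982 kN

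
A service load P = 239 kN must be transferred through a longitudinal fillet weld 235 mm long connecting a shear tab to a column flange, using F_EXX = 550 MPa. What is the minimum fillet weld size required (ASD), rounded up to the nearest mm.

Total weld length L = 235 mm.
Required throat t_e = P × Ω / (0.6 F_EXX × L) = 239 × 2.0 / (0.6 × 550 × 235 × 10⁻³) = 6.164 mm.
Required leg w = t_e / 0.707 = 8.718 mm → use 9 mm.

w = 9 mm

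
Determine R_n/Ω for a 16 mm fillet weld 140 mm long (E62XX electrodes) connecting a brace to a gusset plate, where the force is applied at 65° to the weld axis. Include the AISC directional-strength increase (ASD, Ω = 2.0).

E62XX → F_EXX = 620 MPa.
t_e = 0.707 × 16 = 11.31 mm; A_we = 11.31 × 140 = 1584 mm².
Directional factor: 1.0 + 0.5 sin^1.5(65°) = 1.431.
F_nw = 0.6 × 620 × 1.431 = 532.5 MPa.
R_n/Ω = (532.5 × 1584) / 2.0 × 10⁻³ = 421.6 kN.

R_n/Ω ≈ 422 kN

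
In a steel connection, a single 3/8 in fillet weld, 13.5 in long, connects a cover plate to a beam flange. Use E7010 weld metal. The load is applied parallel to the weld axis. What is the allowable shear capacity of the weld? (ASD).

R_n/Ω ≈ 75.2 kips

E70XX → F_EXX = 70 ksi.
Effective throat t_e = 0.707 × 0.375 = 0.2651 in.
Total length L = 13.5 in; A_we = 0.2651 × 13.5 = 3.579 in².
F_nw = 0.6 F_EXX = 0.6 × 70 = 42 ksi.
R_n = 42 × 3.579 = 150.3 kips; R_n/Ω = 150.3/2.0 = 75.16 kips.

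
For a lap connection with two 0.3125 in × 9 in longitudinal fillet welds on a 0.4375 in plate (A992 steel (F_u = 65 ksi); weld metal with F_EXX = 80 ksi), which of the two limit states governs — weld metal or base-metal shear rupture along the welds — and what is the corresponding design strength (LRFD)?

t_e = 0.707 × 0.3125 = 0.2209 in; L = 18 in.
Weld metal: φR_n = 0.75 × 0.6 × 80 × 0.2209 × 18 = 143.2 kip.
Base metal (shear rupture): φR_n = 0.75 × 0.6 × 65 × 0.4375 × 18 = 230.3 kip.
Governing: weld metal.

φR_n ≈ 143 kip (weld metal governs)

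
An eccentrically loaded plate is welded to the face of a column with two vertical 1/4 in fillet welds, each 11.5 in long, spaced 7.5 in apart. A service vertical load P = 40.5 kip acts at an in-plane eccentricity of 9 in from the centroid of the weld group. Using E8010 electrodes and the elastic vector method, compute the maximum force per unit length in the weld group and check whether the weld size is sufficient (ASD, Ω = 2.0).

f_max ≈ 5.5 kip/in; NOT adequate

E80XX → F_EXX = 80 ksi.
Total weld length L_w = 23 in. Treat welds as unit-width lines.
Polar moment about centroid: J = 2[d³/12 + d(b/2)²] = 2[11.5³/12 + 11.5×3.75²] = 576.9 in³.
Direct shear f_v = P/L_w = 40.5 / 23 = 1.761 kip/in (vertical).
Torsion M = P·e = 40.5 × 9 = 364.5 kip·in.
Critical point at (x, y) = (3.75, 5.75) from centroid. f_tx = M·y/J = 3.633 kip/in; f_ty = M·x/J = 2.369 kip/in.
Resultant f_max = √[f_tx² + (f_v + f_ty)²] = √[3.633² + (1.761 + 2.369)²] = 5.501 kip/in.
Capacity per unit length: r_n/Ω = (1/2.0) × 0.6 × 80 × (0.707 × 0.25) = 4.242 kip/in.
5.501 > 4.242 → NOT adequate.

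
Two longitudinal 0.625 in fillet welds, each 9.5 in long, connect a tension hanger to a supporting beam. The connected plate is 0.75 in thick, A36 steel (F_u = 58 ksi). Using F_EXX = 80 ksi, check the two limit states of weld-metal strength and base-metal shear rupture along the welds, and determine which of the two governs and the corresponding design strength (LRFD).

t_e = 0.707 × 0.625 = 0.4419 in; L = 19 in.
Weld metal: φR_n = 0.75 × 0.6 × 80 × 0.4419 × 19 = 302.2 kip.
Base metal (shear rupture): φR_n = 0.75 × 0.6 × 58 × 0.75 × 19 = 371.9 kip.
Governing: weld metal.

φR_n ≈ 302 kip (weld metal governs)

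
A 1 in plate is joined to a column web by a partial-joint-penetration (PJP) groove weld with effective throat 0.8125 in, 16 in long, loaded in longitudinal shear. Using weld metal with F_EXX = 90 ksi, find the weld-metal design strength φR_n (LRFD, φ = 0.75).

φR_n ≈ 526 kips

Effective throat (given) t_e = 0.8125 in.
A_we = 0.8125 × 16 = 13 in².
F_nw = 0.6 F_EXX = 54 ksi.
φR_n = 0.75 × 54 × 13 = 526.5 kips.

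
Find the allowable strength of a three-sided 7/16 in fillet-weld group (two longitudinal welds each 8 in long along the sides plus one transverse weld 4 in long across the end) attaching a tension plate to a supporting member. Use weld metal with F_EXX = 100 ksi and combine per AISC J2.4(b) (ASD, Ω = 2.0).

R_n/Ω ≈ 186 kips

t_e = 0.707 × 0.4375 = 0.3093 in.
R_nwl = 0.6 × 100 × 0.3093 × 16 = 296.9 kips (longitudinal, 2 welds).
R_nwt = 0.6 × 100 × 0.3093 × 4 = 74.23 kips (transverse, base value).
(i) R_nwl + R_nwt = 371.2 kips; (ii) 0.85 R_nwl + 1.5 R_nwt = 363.8 kips.
R_n = max = 371.2 kips [governs: (i)]; R_n/Ω = 185.6 kips.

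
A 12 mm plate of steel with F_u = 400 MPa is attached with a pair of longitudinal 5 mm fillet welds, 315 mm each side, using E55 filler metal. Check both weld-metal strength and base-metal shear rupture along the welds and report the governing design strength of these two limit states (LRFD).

φR_n ≈ 551 kN (weld metal governs)

E55XX → F_EXX = 550 MPa.
t_e = 0.707 × 5 = 3.535 mm; L = 630 mm.
Weld metal: φR_n = 0.75 × 0.6 × 550 × 3.535 × 630 × 10⁻³ = 551.2 kN.
Base metal (shear rupture): φR_n = 0.75 × 0.6 × 400 × 12 × 630 × 10⁻³ = 1361 kN.
Governing: weld metal.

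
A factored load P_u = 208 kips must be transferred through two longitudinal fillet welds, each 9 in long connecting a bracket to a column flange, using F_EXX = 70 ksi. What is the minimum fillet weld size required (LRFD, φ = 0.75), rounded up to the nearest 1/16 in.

w = 9/16 in

Total weld length L = 18 in.
Required throat t_e = P_u / (φ × 0.6 F_EXX × L) = 208 / (0.75 × 0.6 × 70 × 18) = 0.3668 in.
Required leg w = t_e / 0.707 = 0.5189 in → use 9/16 in.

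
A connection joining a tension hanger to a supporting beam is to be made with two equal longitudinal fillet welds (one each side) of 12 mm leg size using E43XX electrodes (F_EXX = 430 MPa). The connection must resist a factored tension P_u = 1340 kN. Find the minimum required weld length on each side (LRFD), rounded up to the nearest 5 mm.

L = 410 mm on each side

Throat t_e = 0.707 × 12 = 8.484 mm.
φr_n = 0.75 × 0.6 × 430 × 8.484 × 10⁻³ = 1.642 kN/mm.
L_req = P_u / φr_n = 1340 / 1.642 = 816.2 mm total.
Per side: 816.2 / 2 = 408.1 mm.
Round up → use L = 410 mm on each side.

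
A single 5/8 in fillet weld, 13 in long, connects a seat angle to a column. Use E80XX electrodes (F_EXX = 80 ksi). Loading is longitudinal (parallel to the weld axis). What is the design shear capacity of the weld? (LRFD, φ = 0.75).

Effective throat t_e = 0.707 × 0.625 = 0.4419 in.
Total length L = 13 in; A_we = 0.4419 × 13 = 5.744 in².
F_nw = 0.6 F_EXX = 0.6 × 80 = 48 ksi.
φR_n = 0.75 × 48 × 5.744 = 206.8 kip.

φR_n ≈ 207 kip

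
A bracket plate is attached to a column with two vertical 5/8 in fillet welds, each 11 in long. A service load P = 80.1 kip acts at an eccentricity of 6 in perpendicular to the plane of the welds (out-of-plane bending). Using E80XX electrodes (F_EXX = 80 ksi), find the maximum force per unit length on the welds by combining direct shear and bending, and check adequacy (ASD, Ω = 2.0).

L_w = 2 × 11 = 22 in; section modulus (unit throat) S = 2 × L²/6 = 40.33 in².
Direct shear f_v = P/L_w = 80.1/22 = 3.641 kip/in.
Moment M = P × e = 80.1 × 6 = 480.6 kip·in; bending f_b = M/S = 11.92 kip/in.
f_max = √(f_v² + f_b²) = √(3.641² + 11.92²) = 12.46 kip/in.
r_n/Ω = (1/2.0) × 0.6 × 80 × (0.707 × 0.625) = 10.6 kip/in → NOT adequate.

f_max ≈ 12.5 kip/in; NOT adequate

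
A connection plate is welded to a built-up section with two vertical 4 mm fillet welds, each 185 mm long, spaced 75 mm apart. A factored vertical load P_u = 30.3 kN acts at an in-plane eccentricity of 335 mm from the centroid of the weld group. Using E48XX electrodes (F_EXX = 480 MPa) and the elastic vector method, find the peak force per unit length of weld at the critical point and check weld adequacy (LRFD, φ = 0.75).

f_max ≈ 678 N/mm; NOT adequate

Total weld length L_w = 370 mm. Treat welds as unit-width lines.
Polar moment about centroid: J = 2[d³/12 + d(b/2)²] = 2[185³/12 + 185×37.5²] = 1576000 mm³.
Direct shear f_v = P/L_w = 30.3×10³ / 370 = 81.89 N/mm (vertical).
Torsion M = P·e = 30.3×10³ × 335 = 10150000 N·mm.
Critical point at (x, y) = (37.5, 92.5) from centroid. f_tx = M·y/J = 595.9 N/mm; f_ty = M·x/J = 241.6 N/mm.
Resultant f_max = √[f_tx² + (f_v + f_ty)²] = √[595.9² + (81.89 + 241.6)²] = 678.1 N/mm.
Capacity per unit length: φr_n = 0.75 × 0.6 × 480 × (0.707 × 4) = 610.8 N/mm.
678.1 > 610.8 → NOT adequate.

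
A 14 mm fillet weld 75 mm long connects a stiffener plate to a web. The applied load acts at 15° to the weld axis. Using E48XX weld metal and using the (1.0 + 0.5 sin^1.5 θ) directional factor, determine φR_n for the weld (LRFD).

φR_n ≈ 171 kN

E48XX → F_EXX = 480 MPa.
t_e = 0.707 × 14 = 9.898 mm; A_we = 9.898 × 75 = 742.4 mm².
Directional factor: 1.0 + 0.5 sin^1.5(15°) = 1.066.
F_nw = 0.6 × 480 × 1.066 = 307 MPa.
φR_n = 0.75 × 307 × 742.4 × 10⁻³ = 170.9 kN.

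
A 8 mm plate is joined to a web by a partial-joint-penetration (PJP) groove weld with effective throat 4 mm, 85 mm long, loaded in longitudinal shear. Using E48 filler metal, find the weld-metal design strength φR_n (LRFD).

E48XX → F_EXX = 480 MPa.
Effective throat (given) t_e = 4 mm.
A_we = 4 × 85 = 340 mm².
F_nw = 0.6 F_EXX = 288 MPa.
φR_n = 0.75 × 288 × 340 × 10⁻³ = 73.44 kN.

φR_n ≈ 73.4 kN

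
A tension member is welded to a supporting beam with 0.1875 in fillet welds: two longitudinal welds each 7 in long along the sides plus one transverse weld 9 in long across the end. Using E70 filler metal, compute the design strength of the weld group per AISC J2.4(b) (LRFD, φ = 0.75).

φR_n ≈ 106 kip

E70XX → F_EXX = 70 ksi.
t_e = 0.707 × 0.1875 = 0.1326 in.
R_nwl = 0.6 × 70 × 0.1326 × 14 = 77.95 kip (longitudinal, 2 welds).
R_nwt = 0.6 × 70 × 0.1326 × 9 = 50.11 kip (transverse, base value).
(i) R_nwl + R_nwt = 128.1 kip; (ii) 0.85 R_nwl + 1.5 R_nwt = 141.4 kip.
R_n = max = 141.4 kip [governs: (ii)]; φR_n = 106.1 kip.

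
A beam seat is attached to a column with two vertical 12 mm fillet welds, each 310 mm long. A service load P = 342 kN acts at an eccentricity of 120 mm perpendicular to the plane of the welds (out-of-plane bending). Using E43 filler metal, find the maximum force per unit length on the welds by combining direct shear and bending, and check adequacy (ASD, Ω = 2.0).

E43XX → F_EXX = 430 MPa.
L_w = 2 × 310 = 620 mm; section modulus (unit throat) S = 2 × L²/6 = 32030 mm².
Direct shear f_v = P/L_w = 342×10³/620 = 551.6 N/mm.
Moment M = P × e = 342×10³ × 120 = 41040000 N·mm; bending f_b = M/S = 1281 N/mm.
f_max = √(f_v² + f_b²) = √(551.6² + 1281²) = 1395 N/mm.
r_n/Ω = (1/2.0) × 0.6 × 430 × (0.707 × 12) = 1094 N/mm → NOT adequate.

f_max ≈ 1390 N/mm; NOT adequate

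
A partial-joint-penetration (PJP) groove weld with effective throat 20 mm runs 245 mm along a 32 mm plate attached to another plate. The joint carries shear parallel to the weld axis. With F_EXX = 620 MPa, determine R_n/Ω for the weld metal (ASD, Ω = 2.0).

Effective throat (given) t_e = 20 mm.
A_we = 20 × 245 = 4900 mm².
F_nw = 0.6 F_EXX = 372 MPa.
R_n/Ω = (372 × 4900) / 2.0 × 10⁻³ = 911.4 kN.

R_n/Ω ≈ 911 kN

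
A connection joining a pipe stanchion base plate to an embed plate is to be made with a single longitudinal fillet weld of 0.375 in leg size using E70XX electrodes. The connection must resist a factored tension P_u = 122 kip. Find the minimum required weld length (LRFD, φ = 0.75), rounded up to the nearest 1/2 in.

L = 15 in

E70XX → F_EXX = 70 ksi.
Throat t_e = 0.707 × 0.375 = 0.2651 in.
φr_n = 0.75 × 0.6 × 70 × 0.2651 = 8.351 kip/in.
L_req = P_u / φr_n = 122 / 8.351 = 14.61 in total.
Round up → use L = 15 in.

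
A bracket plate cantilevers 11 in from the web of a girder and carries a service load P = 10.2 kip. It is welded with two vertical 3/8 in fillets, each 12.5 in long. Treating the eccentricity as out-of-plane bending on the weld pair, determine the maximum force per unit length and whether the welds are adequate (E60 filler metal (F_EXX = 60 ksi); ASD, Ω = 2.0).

L_w = 2 × 12.5 = 25 in; section modulus (unit throat) S = 2 × L²/6 = 52.08 in².
Direct shear f_v = P/L_w = 10.2/25 = 0.408 kip/in.
Moment M = P × e = 10.2 × 11 = 112.2 kip·in; bending f_b = M/S = 2.154 kip/in.
f_max = √(f_v² + f_b²) = √(0.408² + 2.154²) = 2.193 kip/in.
r_n/Ω = (1/2.0) × 0.6 × 60 × (0.707 × 0.375) = 4.772 kip/in → adequate.

f_max ≈ 2.19 kip/in; adequate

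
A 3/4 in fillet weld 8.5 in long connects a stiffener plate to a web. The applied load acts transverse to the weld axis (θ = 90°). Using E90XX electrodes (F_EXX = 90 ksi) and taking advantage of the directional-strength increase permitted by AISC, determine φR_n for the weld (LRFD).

t_e = 0.707 × 0.75 = 0.5302 in; A_we = 0.5302 × 8.5 = 4.507 in².
Directional factor: 1.0 + 0.5 sin^1.5(90°) = 1.5.
F_nw = 0.6 × 90 × 1.5 = 81 ksi.
φR_n = 0.75 × 81 × 4.507 = 273.8 kips.

φR_n ≈ 274 kips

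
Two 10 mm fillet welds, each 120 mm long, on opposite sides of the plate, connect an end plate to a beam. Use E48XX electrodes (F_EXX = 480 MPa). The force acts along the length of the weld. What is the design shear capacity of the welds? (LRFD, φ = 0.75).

Effective throat t_e = 0.707 × 10 = 7.07 mm.
Total length L = 240 mm; A_we = 7.07 × 240 = 1697 mm².
F_nw = 0.6 F_EXX = 0.6 × 480 = 288 MPa.
φR_n = 0.75 × 288 × 1697 × 10⁻³ = 366.5 kN.

φR_n ≈ 367 kN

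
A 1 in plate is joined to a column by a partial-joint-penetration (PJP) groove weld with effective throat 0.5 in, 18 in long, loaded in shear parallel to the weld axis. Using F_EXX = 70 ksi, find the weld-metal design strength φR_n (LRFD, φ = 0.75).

φR_n ≈ 284 kip

Effective throat (given) t_e = 0.5 in.
A_we = 0.5 × 18 = 9 in².
F_nw = 0.6 F_EXX = 42 ksi.
φR_n = 0.75 × 42 × 9 = 283.5 kip.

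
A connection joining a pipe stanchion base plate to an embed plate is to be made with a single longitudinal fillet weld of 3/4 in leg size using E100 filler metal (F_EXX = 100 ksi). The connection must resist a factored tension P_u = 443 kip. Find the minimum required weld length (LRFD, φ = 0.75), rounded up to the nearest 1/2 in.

Throat t_e = 0.707 × 0.75 = 0.5302 in.
φr_n = 0.75 × 0.6 × 100 × 0.5302 = 23.86 kip/in.
L_req = P_u / φr_n = 443 / 23.86 = 18.57 in total.
Round up → use L = 19 in.

L = 19 in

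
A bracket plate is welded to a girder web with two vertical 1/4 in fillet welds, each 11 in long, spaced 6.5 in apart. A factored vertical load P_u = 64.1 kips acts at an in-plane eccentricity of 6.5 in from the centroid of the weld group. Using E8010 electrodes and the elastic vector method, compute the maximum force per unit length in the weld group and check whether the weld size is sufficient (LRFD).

f_max ≈ 7.76 kip/in; NOT adequate

E80XX → F_EXX = 80 ksi.
Total weld length L_w = 22 in. Treat welds as unit-width lines.
Polar moment about centroid: J = 2[d³/12 + d(b/2)²] = 2[11³/12 + 11×3.25²] = 454.2 in³.
Direct shear f_v = P/L_w = 64.1 / 22 = 2.914 kip/in (vertical).
Torsion M = P·e = 64.1 × 6.5 = 416.65 kip·in.
Critical point at (x, y) = (3.25, 5.5) from centroid. f_tx = M·y/J = 5.045 kip/in; f_ty = M·x/J = 2.981 kip/in.
Resultant f_max = √[f_tx² + (f_v + f_ty)²] = √[5.045² + (2.914 + 2.981)²] = 7.759 kip/in.
Capacity per unit length: φr_n = 0.75 × 0.6 × 80 × (0.707 × 0.25) = 6.363 kip/in.
7.759 > 6.363 → NOT adequate.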